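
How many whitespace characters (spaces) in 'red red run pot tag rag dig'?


\s matches whitespace characters (spaces, tabs, etc.).
Text: 'red red run pot tag rag dig'
This text has 7 words separated by spaces.
Number of spaces = number of words - 1 = 7 - 1 = 6

6


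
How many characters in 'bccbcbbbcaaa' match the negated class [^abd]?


Negated class [^abd] matches any char NOT in {a, b, d}
Scanning 'bccbcbbbcaaa':
  pos 0: 'b' -> no (excluded)
  pos 1: 'c' -> MATCH
  pos 2: 'c' -> MATCH
  pos 3: 'b' -> no (excluded)
  pos 4: 'c' -> MATCH
  pos 5: 'b' -> no (excluded)
  pos 6: 'b' -> no (excluded)
  pos 7: 'b' -> no (excluded)
  pos 8: 'c' -> MATCH
  pos 9: 'a' -> no (excluded)
  pos 10: 'a' -> no (excluded)
  pos 11: 'a' -> no (excluded)
Total matches: 4

4


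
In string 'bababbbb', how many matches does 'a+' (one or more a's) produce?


Pattern 'a+' matches one or more consecutive a's.
String: 'bababbbb'
Scanning for runs of a:
  Match 1: 'a' (length 1)
  Match 2: 'a' (length 1)
Total matches: 2

2


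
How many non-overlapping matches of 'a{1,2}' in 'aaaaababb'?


Pattern 'a{1,2}' matches between 1 and 2 consecutive a's (greedy).
String: 'aaaaababb'
Finding runs of a's and applying greedy matching:
  Run at pos 0: 'aaaaa' (length 5)
  Run at pos 6: 'a' (length 1)
Matches: ['aa', 'aa', 'a', 'a']
Count: 4

4


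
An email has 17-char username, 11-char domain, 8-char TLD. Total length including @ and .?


An email address has format: username@domain.tld
Username length: 17
'@' character: 1
Domain length: 11
'.' character: 1
TLD length: 8
Total = 17 + 1 + 11 + 1 + 8 = 38

38


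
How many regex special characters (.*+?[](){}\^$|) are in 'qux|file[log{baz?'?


Regex special characters are: . * + ? [ ] ( ) { } \ ^ $ |
Scanning 'qux|file[log{baz?':
  pos 3: '|' -> SPECIAL
  pos 8: '[' -> SPECIAL
  pos 12: '{' -> SPECIAL
  pos 16: '?' -> SPECIAL
Special chars found: ['|', '[', '{', '?']
Total: 4

4


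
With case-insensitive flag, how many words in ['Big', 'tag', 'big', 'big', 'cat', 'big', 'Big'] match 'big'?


Case-insensitive matching: compare each word's lowercase form to 'big'.
  'Big' -> lower='big' -> MATCH
  'tag' -> lower='tag' -> no
  'big' -> lower='big' -> MATCH
  'big' -> lower='big' -> MATCH
  'cat' -> lower='cat' -> no
  'big' -> lower='big' -> MATCH
  'Big' -> lower='big' -> MATCH
Matches: ['Big', 'big', 'big', 'big', 'Big']
Count: 5

5


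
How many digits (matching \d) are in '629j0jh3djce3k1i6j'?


\d matches any digit 0-9.
Scanning '629j0jh3djce3k1i6j':
  pos 0: '6' -> DIGIT
  pos 1: '2' -> DIGIT
  pos 2: '9' -> DIGIT
  pos 4: '0' -> DIGIT
  pos 7: '3' -> DIGIT
  pos 12: '3' -> DIGIT
  pos 14: '1' -> DIGIT
  pos 16: '6' -> DIGIT
Digits found: ['6', '2', '9', '0', '3', '3', '1', '6']
Total: 8

8


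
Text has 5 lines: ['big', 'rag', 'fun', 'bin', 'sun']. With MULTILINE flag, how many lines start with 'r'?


With MULTILINE flag, ^ matches the start of each line.
Lines: ['big', 'rag', 'fun', 'bin', 'sun']
Checking which lines start with 'r':
  Line 1: 'big' -> no
  Line 2: 'rag' -> MATCH
  Line 3: 'fun' -> no
  Line 4: 'bin' -> no
  Line 5: 'sun' -> no
Matching lines: ['rag']
Count: 1

1


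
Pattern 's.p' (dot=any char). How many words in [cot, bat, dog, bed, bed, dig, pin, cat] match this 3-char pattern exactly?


Pattern 's.p' means: starts with 's', any single char, ends with 'p'.
Checking each word (must be exactly 3 chars):
  'cot' (len=3): no
  'bat' (len=3): no
  'dog' (len=3): no
  'bed' (len=3): no
  'bed' (len=3): no
  'dig' (len=3): no
  'pin' (len=3): no
  'cat' (len=3): no
Matching words: []
Total: 0

0


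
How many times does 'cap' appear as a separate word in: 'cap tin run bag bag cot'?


Scanning each word for exact match 'cap':
  Word 1: 'cap' -> MATCH
  Word 2: 'tin' -> no
  Word 3: 'run' -> no
  Word 4: 'bag' -> no
  Word 5: 'bag' -> no
  Word 6: 'cot' -> no
Total matches: 1

1


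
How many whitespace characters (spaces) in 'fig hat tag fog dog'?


\s matches whitespace characters (spaces, tabs, etc.).
Text: 'fig hat tag fog dog'
This text has 5 words separated by spaces.
Number of spaces = number of words - 1 = 5 - 1 = 4

4


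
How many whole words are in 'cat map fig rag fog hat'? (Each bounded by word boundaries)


Word boundaries (\b) mark the start/end of each word.
Text: 'cat map fig rag fog hat'
Splitting by whitespace:
  Word 1: 'cat'
  Word 2: 'map'
  Word 3: 'fig'
  Word 4: 'rag'
  Word 5: 'fog'
  Word 6: 'hat'
Total whole words: 6

6


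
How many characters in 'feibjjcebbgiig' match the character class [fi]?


Character class [fi] matches any of: {f, i}
Scanning string 'feibjjcebbgiig' character by character:
  pos 0: 'f' -> MATCH
  pos 1: 'e' -> no
  pos 2: 'i' -> MATCH
  pos 3: 'b' -> no
  pos 4: 'j' -> no
  pos 5: 'j' -> no
  pos 6: 'c' -> no
  pos 7: 'e' -> no
  pos 8: 'b' -> no
  pos 9: 'b' -> no
  pos 10: 'g' -> no
  pos 11: 'i' -> MATCH
  pos 12: 'i' -> MATCH
  pos 13: 'g' -> no
Total matches: 4

4


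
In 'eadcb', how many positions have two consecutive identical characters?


Looking for consecutive identical characters in 'eadcb':
  pos 0-1: 'e' vs 'a' -> different
  pos 1-2: 'a' vs 'd' -> different
  pos 2-3: 'd' vs 'c' -> different
  pos 3-4: 'c' vs 'b' -> different
Consecutive identical pairs: []
Count: 0

0


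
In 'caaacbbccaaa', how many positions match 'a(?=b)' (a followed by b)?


Lookahead 'a(?=b)' matches 'a' only when followed by 'b'.
String: 'caaacbbccaaa'
Checking each position where char is 'a':
  pos 1: 'a' -> no (next='a')
  pos 2: 'a' -> no (next='a')
  pos 3: 'a' -> no (next='c')
  pos 9: 'a' -> no (next='a')
  pos 10: 'a' -> no (next='a')
Matching positions: []
Count: 0

0


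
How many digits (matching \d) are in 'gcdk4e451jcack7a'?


\d matches any digit 0-9.
Scanning 'gcdk4e451jcack7a':
  pos 4: '4' -> DIGIT
  pos 6: '4' -> DIGIT
  pos 7: '5' -> DIGIT
  pos 8: '1' -> DIGIT
  pos 14: '7' -> DIGIT
Digits found: ['4', '4', '5', '1', '7']
Total: 5

5


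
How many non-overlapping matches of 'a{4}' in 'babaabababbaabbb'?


Pattern 'a{4}' matches exactly 4 consecutive a's (greedy, non-overlapping).
String: 'babaabababbaabbb'
Scanning for runs of a's:
  Run at pos 1: 'a' (length 1) -> 0 match(es)
  Run at pos 3: 'aa' (length 2) -> 0 match(es)
  Run at pos 6: 'a' (length 1) -> 0 match(es)
  Run at pos 8: 'a' (length 1) -> 0 match(es)
  Run at pos 11: 'aa' (length 2) -> 0 match(es)
Matches found: []
Total: 0

0


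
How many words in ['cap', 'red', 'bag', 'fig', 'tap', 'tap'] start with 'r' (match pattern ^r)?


Pattern ^r anchors to start of word. Check which words begin with 'r':
  'cap' -> no
  'red' -> MATCH (starts with 'r')
  'bag' -> no
  'fig' -> no
  'tap' -> no
  'tap' -> no
Matching words: ['red']
Count: 1

1


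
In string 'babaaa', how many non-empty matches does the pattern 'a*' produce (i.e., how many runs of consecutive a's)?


Pattern 'a*' matches zero or more a's. We want non-empty runs of consecutive a's.
String: 'babaaa'
Walking through the string to find runs of a's:
  Run 1: positions 1-1 -> 'a'
  Run 2: positions 3-5 -> 'aaa'
Non-empty runs found: ['a', 'aaa']
Count: 2

2


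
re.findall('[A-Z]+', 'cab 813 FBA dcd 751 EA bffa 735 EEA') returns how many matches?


Pattern '[A-Z]+' finds one or more uppercase letters.
Text: 'cab 813 FBA dcd 751 EA bffa 735 EEA'
Scanning for matches:
  Match 1: 'FBA'
  Match 2: 'EA'
  Match 3: 'EEA'
Total matches: 3

3


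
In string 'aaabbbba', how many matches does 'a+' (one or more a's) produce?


Pattern 'a+' matches one or more consecutive a's.
String: 'aaabbbba'
Scanning for runs of a:
  Match 1: 'aaa' (length 3)
  Match 2: 'a' (length 1)
Total matches: 2

2


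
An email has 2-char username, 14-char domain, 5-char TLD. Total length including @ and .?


An email address has format: username@domain.tld
Username length: 2
'@' character: 1
Domain length: 14
'.' character: 1
TLD length: 5
Total = 2 + 1 + 14 + 1 + 5 = 23

23


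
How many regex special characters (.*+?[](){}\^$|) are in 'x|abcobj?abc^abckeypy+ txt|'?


Regex special characters are: . * + ? [ ] ( ) { } \ ^ $ |
Scanning 'x|abcobj?abc^abckeypy+ txt|':
  pos 1: '|' -> SPECIAL
  pos 8: '?' -> SPECIAL
  pos 12: '^' -> SPECIAL
  pos 21: '+' -> SPECIAL
  pos 26: '|' -> SPECIAL
Special chars found: ['|', '?', '^', '+', '|']
Total: 5

5


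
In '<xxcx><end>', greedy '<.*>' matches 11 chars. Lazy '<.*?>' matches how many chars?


Greedy '<.*>' tries to match as MUCH as possible.
Lazy '<.*?>' tries to match as LITTLE as possible.

String: '<xxcx><end>'
Greedy '<.*>' starts at first '<' and extends to the LAST '>': '<xxcx><end>' (11 chars)
Lazy '<.*?>' starts at first '<' and stops at the FIRST '>': '<xxcx>' (6 chars)

6


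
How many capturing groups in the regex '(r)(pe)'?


To count capturing groups, count each '(' that starts a group.
Pattern: '(r)(pe)'
Walking through the pattern:
  Position 0: '(' -> group #1
  Position 3: '(' -> group #2
Total capturing groups: 2

2


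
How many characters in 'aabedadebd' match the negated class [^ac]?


Negated class [^ac] matches any char NOT in {a, c}
Scanning 'aabedadebd':
  pos 0: 'a' -> no (excluded)
  pos 1: 'a' -> no (excluded)
  pos 2: 'b' -> MATCH
  pos 3: 'e' -> MATCH
  pos 4: 'd' -> MATCH
  pos 5: 'a' -> no (excluded)
  pos 6: 'd' -> MATCH
  pos 7: 'e' -> MATCH
  pos 8: 'b' -> MATCH
  pos 9: 'd' -> MATCH
Total matches: 7

7


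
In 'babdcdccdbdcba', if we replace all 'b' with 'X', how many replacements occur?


re.sub('b', 'X', text) replaces every occurrence of 'b' with 'X'.
Text: 'babdcdccdbdcba'
Scanning for 'b':
  pos 0: 'b' -> replacement #1
  pos 2: 'b' -> replacement #2
  pos 9: 'b' -> replacement #3
  pos 12: 'b' -> replacement #4
Total replacements: 4

4


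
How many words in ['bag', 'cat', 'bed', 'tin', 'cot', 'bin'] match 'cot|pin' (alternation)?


Alternation 'cot|pin' matches either 'cot' or 'pin'.
Checking each word:
  'bag' -> no
  'cat' -> no
  'bed' -> no
  'tin' -> no
  'cot' -> MATCH
  'bin' -> no
Matches: ['cot']
Count: 1

1


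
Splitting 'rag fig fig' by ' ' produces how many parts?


Splitting by ' ' breaks the string at each occurrence of the separator.
Text: 'rag fig fig'
Parts after split:
  Part 1: 'rag'
  Part 2: 'fig'
  Part 3: 'fig'
Total parts: 3

3


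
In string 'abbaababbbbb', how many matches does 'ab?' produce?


Pattern 'ab?' matches 'a' optionally followed by 'b'.
String: 'abbaababbbbb'
Scanning left to right for 'a' then checking next char:
  Match 1: 'ab' (a followed by b)
  Match 2: 'a' (a not followed by b)
  Match 3: 'ab' (a followed by b)
  Match 4: 'ab' (a followed by b)
Total matches: 4

4


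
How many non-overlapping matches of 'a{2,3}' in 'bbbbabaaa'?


Pattern 'a{2,3}' matches between 2 and 3 consecutive a's (greedy).
String: 'bbbbabaaa'
Finding runs of a's and applying greedy matching:
  Run at pos 4: 'a' (length 1)
  Run at pos 6: 'aaa' (length 3)
Matches: ['aaa']
Count: 1

1


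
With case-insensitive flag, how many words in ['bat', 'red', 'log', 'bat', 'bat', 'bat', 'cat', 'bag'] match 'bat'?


Case-insensitive matching: compare each word's lowercase form to 'bat'.
  'bat' -> lower='bat' -> MATCH
  'red' -> lower='red' -> no
  'log' -> lower='log' -> no
  'bat' -> lower='bat' -> MATCH
  'bat' -> lower='bat' -> MATCH
  'bat' -> lower='bat' -> MATCH
  'cat' -> lower='cat' -> no
  'bag' -> lower='bag' -> no
Matches: ['bat', 'bat', 'bat', 'bat']
Count: 4

4


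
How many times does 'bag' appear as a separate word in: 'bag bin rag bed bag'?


Scanning each word for exact match 'bag':
  Word 1: 'bag' -> MATCH
  Word 2: 'bin' -> no
  Word 3: 'rag' -> no
  Word 4: 'bed' -> no
  Word 5: 'bag' -> MATCH
Total matches: 2

2


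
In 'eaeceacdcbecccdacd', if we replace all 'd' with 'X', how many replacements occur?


re.sub('d', 'X', text) replaces every occurrence of 'd' with 'X'.
Text: 'eaeceacdcbecccdacd'
Scanning for 'd':
  pos 7: 'd' -> replacement #1
  pos 14: 'd' -> replacement #2
  pos 17: 'd' -> replacement #3
Total replacements: 3

3


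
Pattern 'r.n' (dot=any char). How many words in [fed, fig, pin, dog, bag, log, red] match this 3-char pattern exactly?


Pattern 'r.n' means: starts with 'r', any single char, ends with 'n'.
Checking each word (must be exactly 3 chars):
  'fed' (len=3): no
  'fig' (len=3): no
  'pin' (len=3): no
  'dog' (len=3): no
  'bag' (len=3): no
  'log' (len=3): no
  'red' (len=3): no
Matching words: []
Total: 0

0


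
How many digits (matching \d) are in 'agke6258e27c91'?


\d matches any digit 0-9.
Scanning 'agke6258e27c91':
  pos 4: '6' -> DIGIT
  pos 5: '2' -> DIGIT
  pos 6: '5' -> DIGIT
  pos 7: '8' -> DIGIT
  pos 9: '2' -> DIGIT
  pos 10: '7' -> DIGIT
  pos 12: '9' -> DIGIT
  pos 13: '1' -> DIGIT
Digits found: ['6', '2', '5', '8', '2', '7', '9', '1']
Total: 8

8


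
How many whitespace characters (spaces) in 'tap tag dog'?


\s matches whitespace characters (spaces, tabs, etc.).
Text: 'tap tag dog'
This text has 3 words separated by spaces.
Number of spaces = number of words - 1 = 3 - 1 = 2

2


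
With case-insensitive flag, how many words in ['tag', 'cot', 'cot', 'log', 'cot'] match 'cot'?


Case-insensitive matching: compare each word's lowercase form to 'cot'.
  'tag' -> lower='tag' -> no
  'cot' -> lower='cot' -> MATCH
  'cot' -> lower='cot' -> MATCH
  'log' -> lower='log' -> no
  'cot' -> lower='cot' -> MATCH
Matches: ['cot', 'cot', 'cot']
Count: 3

3


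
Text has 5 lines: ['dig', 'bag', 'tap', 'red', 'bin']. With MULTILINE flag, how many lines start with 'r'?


With MULTILINE flag, ^ matches the start of each line.
Lines: ['dig', 'bag', 'tap', 'red', 'bin']
Checking which lines start with 'r':
  Line 1: 'dig' -> no
  Line 2: 'bag' -> no
  Line 3: 'tap' -> no
  Line 4: 'red' -> MATCH
  Line 5: 'bin' -> no
Matching lines: ['red']
Count: 1

1


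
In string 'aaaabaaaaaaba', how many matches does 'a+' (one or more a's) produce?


Pattern 'a+' matches one or more consecutive a's.
String: 'aaaabaaaaaaba'
Scanning for runs of a:
  Match 1: 'aaaa' (length 4)
  Match 2: 'aaaaaa' (length 6)
  Match 3: 'a' (length 1)
Total matches: 3

3


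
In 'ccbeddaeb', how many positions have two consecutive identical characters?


Looking for consecutive identical characters in 'ccbeddaeb':
  pos 0-1: 'c' vs 'c' -> MATCH ('cc')
  pos 1-2: 'c' vs 'b' -> different
  pos 2-3: 'b' vs 'e' -> different
  pos 3-4: 'e' vs 'd' -> different
  pos 4-5: 'd' vs 'd' -> MATCH ('dd')
  pos 5-6: 'd' vs 'a' -> different
  pos 6-7: 'a' vs 'e' -> different
  pos 7-8: 'e' vs 'b' -> different
Consecutive identical pairs: ['cc', 'dd']
Count: 2

2


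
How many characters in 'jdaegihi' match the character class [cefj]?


Character class [cefj] matches any of: {c, e, f, j}
Scanning string 'jdaegihi' character by character:
  pos 0: 'j' -> MATCH
  pos 1: 'd' -> no
  pos 2: 'a' -> no
  pos 3: 'e' -> MATCH
  pos 4: 'g' -> no
  pos 5: 'i' -> no
  pos 6: 'h' -> no
  pos 7: 'i' -> no
Total matches: 2

2


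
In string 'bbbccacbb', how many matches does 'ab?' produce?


Pattern 'ab?' matches 'a' optionally followed by 'b'.
String: 'bbbccacbb'
Scanning left to right for 'a' then checking next char:
  Match 1: 'a' (a not followed by b)
Total matches: 1

1


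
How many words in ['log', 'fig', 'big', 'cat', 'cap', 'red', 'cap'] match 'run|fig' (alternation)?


Alternation 'run|fig' matches either 'run' or 'fig'.
Checking each word:
  'log' -> no
  'fig' -> MATCH
  'big' -> no
  'cat' -> no
  'cap' -> no
  'red' -> no
  'cap' -> no
Matches: ['fig']
Count: 1

1


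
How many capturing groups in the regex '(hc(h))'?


To count capturing groups, count each '(' that starts a group.
Pattern: '(hc(h))'
Walking through the pattern:
  Position 0: '(' -> group #1
  Position 3: '(' -> group #2
Total capturing groups: 2

2


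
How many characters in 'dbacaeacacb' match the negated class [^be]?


Negated class [^be] matches any char NOT in {b, e}
Scanning 'dbacaeacacb':
  pos 0: 'd' -> MATCH
  pos 1: 'b' -> no (excluded)
  pos 2: 'a' -> MATCH
  pos 3: 'c' -> MATCH
  pos 4: 'a' -> MATCH
  pos 5: 'e' -> no (excluded)
  pos 6: 'a' -> MATCH
  pos 7: 'c' -> MATCH
  pos 8: 'a' -> MATCH
  pos 9: 'c' -> MATCH
  pos 10: 'b' -> no (excluded)
Total matches: 8

8


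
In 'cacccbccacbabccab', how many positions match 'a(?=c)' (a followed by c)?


Lookahead 'a(?=c)' matches 'a' only when followed by 'c'.
String: 'cacccbccacbabccab'
Checking each position where char is 'a':
  pos 1: 'a' -> MATCH (next='c')
  pos 8: 'a' -> MATCH (next='c')
  pos 11: 'a' -> no (next='b')
  pos 15: 'a' -> no (next='b')
Matching positions: [1, 8]
Count: 2

2


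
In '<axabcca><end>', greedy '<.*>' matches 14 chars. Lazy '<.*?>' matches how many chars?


Greedy '<.*>' tries to match as MUCH as possible.
Lazy '<.*?>' tries to match as LITTLE as possible.

String: '<axabcca><end>'
Greedy '<.*>' starts at first '<' and extends to the LAST '>': '<axabcca><end>' (14 chars)
Lazy '<.*?>' starts at first '<' and stops at the FIRST '>': '<axabcca>' (9 chars)

9


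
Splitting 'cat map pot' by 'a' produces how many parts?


Splitting by 'a' breaks the string at each occurrence of the separator.
Text: 'cat map pot'
Parts after split:
  Part 1: 'c'
  Part 2: 't m'
  Part 3: 'p pot'
Total parts: 3

3


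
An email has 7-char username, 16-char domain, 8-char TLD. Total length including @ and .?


An email address has format: username@domain.tld
Username length: 7
'@' character: 1
Domain length: 16
'.' character: 1
TLD length: 8
Total = 7 + 1 + 16 + 1 + 8 = 33

33


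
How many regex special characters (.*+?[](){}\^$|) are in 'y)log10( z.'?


Regex special characters are: . * + ? [ ] ( ) { } \ ^ $ |
Scanning 'y)log10( z.':
  pos 1: ')' -> SPECIAL
  pos 7: '(' -> SPECIAL
  pos 10: '.' -> SPECIAL
Special chars found: [')', '(', '.']
Total: 3

3


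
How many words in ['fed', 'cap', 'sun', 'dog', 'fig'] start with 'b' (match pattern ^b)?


Pattern ^b anchors to start of word. Check which words begin with 'b':
  'fed' -> no
  'cap' -> no
  'sun' -> no
  'dog' -> no
  'fig' -> no
Matching words: []
Count: 0

0


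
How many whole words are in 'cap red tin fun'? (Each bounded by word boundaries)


Word boundaries (\b) mark the start/end of each word.
Text: 'cap red tin fun'
Splitting by whitespace:
  Word 1: 'cap'
  Word 2: 'red'
  Word 3: 'tin'
  Word 4: 'fun'
Total whole words: 4

4


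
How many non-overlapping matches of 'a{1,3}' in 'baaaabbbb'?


Pattern 'a{1,3}' matches between 1 and 3 consecutive a's (greedy).
String: 'baaaabbbb'
Finding runs of a's and applying greedy matching:
  Run at pos 1: 'aaaa' (length 4)
Matches: ['aaa', 'a']
Count: 2

2


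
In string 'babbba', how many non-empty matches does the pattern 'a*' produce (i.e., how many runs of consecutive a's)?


Pattern 'a*' matches zero or more a's. We want non-empty runs of consecutive a's.
String: 'babbba'
Walking through the string to find runs of a's:
  Run 1: positions 1-1 -> 'a'
  Run 2: positions 5-5 -> 'a'
Non-empty runs found: ['a', 'a']
Count: 2

2


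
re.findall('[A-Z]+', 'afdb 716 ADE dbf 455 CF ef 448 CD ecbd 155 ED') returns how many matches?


Pattern '[A-Z]+' finds one or more uppercase letters.
Text: 'afdb 716 ADE dbf 455 CF ef 448 CD ecbd 155 ED'
Scanning for matches:
  Match 1: 'ADE'
  Match 2: 'CF'
  Match 3: 'CD'
  Match 4: 'ED'
Total matches: 4

4


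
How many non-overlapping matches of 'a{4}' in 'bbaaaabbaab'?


Pattern 'a{4}' matches exactly 4 consecutive a's (greedy, non-overlapping).
String: 'bbaaaabbaab'
Scanning for runs of a's:
  Run at pos 2: 'aaaa' (length 4) -> 1 match(es)
  Run at pos 8: 'aa' (length 2) -> 0 match(es)
Matches found: ['aaaa']
Total: 1

1


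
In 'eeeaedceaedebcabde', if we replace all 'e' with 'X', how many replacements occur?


re.sub('e', 'X', text) replaces every occurrence of 'e' with 'X'.
Text: 'eeeaedceaedebcabde'
Scanning for 'e':
  pos 0: 'e' -> replacement #1
  pos 1: 'e' -> replacement #2
  pos 2: 'e' -> replacement #3
  pos 4: 'e' -> replacement #4
  pos 7: 'e' -> replacement #5
  pos 9: 'e' -> replacement #6
  pos 11: 'e' -> replacement #7
  pos 17: 'e' -> replacement #8
Total replacements: 8

8


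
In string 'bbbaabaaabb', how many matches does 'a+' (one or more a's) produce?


Pattern 'a+' matches one or more consecutive a's.
String: 'bbbaabaaabb'
Scanning for runs of a:
  Match 1: 'aa' (length 2)
  Match 2: 'aaa' (length 3)
Total matches: 2

2


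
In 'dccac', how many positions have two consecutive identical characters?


Looking for consecutive identical characters in 'dccac':
  pos 0-1: 'd' vs 'c' -> different
  pos 1-2: 'c' vs 'c' -> MATCH ('cc')
  pos 2-3: 'c' vs 'a' -> different
  pos 3-4: 'a' vs 'c' -> different
Consecutive identical pairs: ['cc']
Count: 1

1


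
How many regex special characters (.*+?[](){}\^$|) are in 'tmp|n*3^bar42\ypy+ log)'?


Regex special characters are: . * + ? [ ] ( ) { } \ ^ $ |
Scanning 'tmp|n*3^bar42\ypy+ log)':
  pos 3: '|' -> SPECIAL
  pos 5: '*' -> SPECIAL
  pos 7: '^' -> SPECIAL
  pos 13: '\' -> SPECIAL
  pos 17: '+' -> SPECIAL
  pos 22: ')' -> SPECIAL
Special chars found: ['|', '*', '^', '\\', '+', ')']
Total: 6

6


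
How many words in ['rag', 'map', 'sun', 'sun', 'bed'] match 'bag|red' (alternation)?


Alternation 'bag|red' matches either 'bag' or 'red'.
Checking each word:
  'rag' -> no
  'map' -> no
  'sun' -> no
  'sun' -> no
  'bed' -> no
Matches: []
Count: 0

0


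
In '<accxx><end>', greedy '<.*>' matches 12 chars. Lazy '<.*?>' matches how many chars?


Greedy '<.*>' tries to match as MUCH as possible.
Lazy '<.*?>' tries to match as LITTLE as possible.

String: '<accxx><end>'
Greedy '<.*>' starts at first '<' and extends to the LAST '>': '<accxx><end>' (12 chars)
Lazy '<.*?>' starts at first '<' and stops at the FIRST '>': '<accxx>' (7 chars)

7


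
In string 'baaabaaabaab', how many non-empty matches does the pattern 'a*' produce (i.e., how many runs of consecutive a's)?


Pattern 'a*' matches zero or more a's. We want non-empty runs of consecutive a's.
String: 'baaabaaabaab'
Walking through the string to find runs of a's:
  Run 1: positions 1-3 -> 'aaa'
  Run 2: positions 5-7 -> 'aaa'
  Run 3: positions 9-10 -> 'aa'
Non-empty runs found: ['aaa', 'aaa', 'aa']
Count: 3

3


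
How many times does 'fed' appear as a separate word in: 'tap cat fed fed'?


Scanning each word for exact match 'fed':
  Word 1: 'tap' -> no
  Word 2: 'cat' -> no
  Word 3: 'fed' -> MATCH
  Word 4: 'fed' -> MATCH
Total matches: 2

2


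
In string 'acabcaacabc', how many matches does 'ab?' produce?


Pattern 'ab?' matches 'a' optionally followed by 'b'.
String: 'acabcaacabc'
Scanning left to right for 'a' then checking next char:
  Match 1: 'a' (a not followed by b)
  Match 2: 'ab' (a followed by b)
  Match 3: 'a' (a not followed by b)
  Match 4: 'a' (a not followed by b)
  Match 5: 'ab' (a followed by b)
Total matches: 5

5


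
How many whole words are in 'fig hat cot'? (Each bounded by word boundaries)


Word boundaries (\b) mark the start/end of each word.
Text: 'fig hat cot'
Splitting by whitespace:
  Word 1: 'fig'
  Word 2: 'hat'
  Word 3: 'cot'
Total whole words: 3

3


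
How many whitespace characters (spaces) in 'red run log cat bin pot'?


\s matches whitespace characters (spaces, tabs, etc.).
Text: 'red run log cat bin pot'
This text has 6 words separated by spaces.
Number of spaces = number of words - 1 = 6 - 1 = 5

5


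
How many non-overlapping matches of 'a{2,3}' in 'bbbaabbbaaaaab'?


Pattern 'a{2,3}' matches between 2 and 3 consecutive a's (greedy).
String: 'bbbaabbbaaaaab'
Finding runs of a's and applying greedy matching:
  Run at pos 3: 'aa' (length 2)
  Run at pos 8: 'aaaaa' (length 5)
Matches: ['aa', 'aaa', 'aa']
Count: 3

3


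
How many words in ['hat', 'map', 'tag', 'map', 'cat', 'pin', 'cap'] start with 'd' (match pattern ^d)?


Pattern ^d anchors to start of word. Check which words begin with 'd':
  'hat' -> no
  'map' -> no
  'tag' -> no
  'map' -> no
  'cat' -> no
  'pin' -> no
  'cap' -> no
Matching words: []
Count: 0

0


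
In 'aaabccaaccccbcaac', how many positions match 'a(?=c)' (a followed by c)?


Lookahead 'a(?=c)' matches 'a' only when followed by 'c'.
String: 'aaabccaaccccbcaac'
Checking each position where char is 'a':
  pos 0: 'a' -> no (next='a')
  pos 1: 'a' -> no (next='a')
  pos 2: 'a' -> no (next='b')
  pos 6: 'a' -> no (next='a')
  pos 7: 'a' -> MATCH (next='c')
  pos 14: 'a' -> no (next='a')
  pos 15: 'a' -> MATCH (next='c')
Matching positions: [7, 15]
Count: 2

2


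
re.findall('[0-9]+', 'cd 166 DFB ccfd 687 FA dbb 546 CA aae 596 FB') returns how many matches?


Pattern '[0-9]+' finds one or more digits.
Text: 'cd 166 DFB ccfd 687 FA dbb 546 CA aae 596 FB'
Scanning for matches:
  Match 1: '166'
  Match 2: '687'
  Match 3: '546'
  Match 4: '596'
Total matches: 4

4


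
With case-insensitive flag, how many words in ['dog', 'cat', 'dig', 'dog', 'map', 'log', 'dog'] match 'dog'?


Case-insensitive matching: compare each word's lowercase form to 'dog'.
  'dog' -> lower='dog' -> MATCH
  'cat' -> lower='cat' -> no
  'dig' -> lower='dig' -> no
  'dog' -> lower='dog' -> MATCH
  'map' -> lower='map' -> no
  'log' -> lower='log' -> no
  'dog' -> lower='dog' -> MATCH
Matches: ['dog', 'dog', 'dog']
Count: 3

3


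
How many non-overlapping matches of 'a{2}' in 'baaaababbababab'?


Pattern 'a{2}' matches exactly 2 consecutive a's (greedy, non-overlapping).
String: 'baaaababbababab'
Scanning for runs of a's:
  Run at pos 1: 'aaaa' (length 4) -> 2 match(es)
  Run at pos 6: 'a' (length 1) -> 0 match(es)
  Run at pos 9: 'a' (length 1) -> 0 match(es)
  Run at pos 11: 'a' (length 1) -> 0 match(es)
  Run at pos 13: 'a' (length 1) -> 0 match(es)
Matches found: ['aa', 'aa']
Total: 2

2


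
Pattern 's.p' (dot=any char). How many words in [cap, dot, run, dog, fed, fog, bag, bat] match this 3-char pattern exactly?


Pattern 's.p' means: starts with 's', any single char, ends with 'p'.
Checking each word (must be exactly 3 chars):
  'cap' (len=3): no
  'dot' (len=3): no
  'run' (len=3): no
  'dog' (len=3): no
  'fed' (len=3): no
  'fog' (len=3): no
  'bag' (len=3): no
  'bat' (len=3): no
Matching words: []
Total: 0

0


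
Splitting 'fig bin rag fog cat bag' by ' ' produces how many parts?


Splitting by ' ' breaks the string at each occurrence of the separator.
Text: 'fig bin rag fog cat bag'
Parts after split:
  Part 1: 'fig'
  Part 2: 'bin'
  Part 3: 'rag'
  Part 4: 'fog'
  Part 5: 'cat'
  Part 6: 'bag'
Total parts: 6

6


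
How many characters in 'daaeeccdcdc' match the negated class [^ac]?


Negated class [^ac] matches any char NOT in {a, c}
Scanning 'daaeeccdcdc':
  pos 0: 'd' -> MATCH
  pos 1: 'a' -> no (excluded)
  pos 2: 'a' -> no (excluded)
  pos 3: 'e' -> MATCH
  pos 4: 'e' -> MATCH
  pos 5: 'c' -> no (excluded)
  pos 6: 'c' -> no (excluded)
  pos 7: 'd' -> MATCH
  pos 8: 'c' -> no (excluded)
  pos 9: 'd' -> MATCH
  pos 10: 'c' -> no (excluded)
Total matches: 5

5


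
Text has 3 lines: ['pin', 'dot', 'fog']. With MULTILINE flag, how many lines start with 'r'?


With MULTILINE flag, ^ matches the start of each line.
Lines: ['pin', 'dot', 'fog']
Checking which lines start with 'r':
  Line 1: 'pin' -> no
  Line 2: 'dot' -> no
  Line 3: 'fog' -> no
Matching lines: []
Count: 0

0


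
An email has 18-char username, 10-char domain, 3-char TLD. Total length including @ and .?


An email address has format: username@domain.tld
Username length: 18
'@' character: 1
Domain length: 10
'.' character: 1
TLD length: 3
Total = 18 + 1 + 10 + 1 + 3 = 33

33


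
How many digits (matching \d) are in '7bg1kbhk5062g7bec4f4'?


\d matches any digit 0-9.
Scanning '7bg1kbhk5062g7bec4f4':
  pos 0: '7' -> DIGIT
  pos 3: '1' -> DIGIT
  pos 8: '5' -> DIGIT
  pos 9: '0' -> DIGIT
  pos 10: '6' -> DIGIT
  pos 11: '2' -> DIGIT
  pos 13: '7' -> DIGIT
  pos 17: '4' -> DIGIT
  pos 19: '4' -> DIGIT
Digits found: ['7', '1', '5', '0', '6', '2', '7', '4', '4']
Total: 9

9


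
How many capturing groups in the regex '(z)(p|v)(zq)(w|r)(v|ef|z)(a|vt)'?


To count capturing groups, count each '(' that starts a group.
Pattern: '(z)(p|v)(zq)(w|r)(v|ef|z)(a|vt)'
Walking through the pattern:
  Position 0: '(' -> group #1
  Position 3: '(' -> group #2
  Position 8: '(' -> group #3
  Position 12: '(' -> group #4
  Position 17: '(' -> group #5
  Position 25: '(' -> group #6
Total capturing groups: 6

6


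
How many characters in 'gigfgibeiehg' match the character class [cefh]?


Character class [cefh] matches any of: {c, e, f, h}
Scanning string 'gigfgibeiehg' character by character:
  pos 0: 'g' -> no
  pos 1: 'i' -> no
  pos 2: 'g' -> no
  pos 3: 'f' -> MATCH
  pos 4: 'g' -> no
  pos 5: 'i' -> no
  pos 6: 'b' -> no
  pos 7: 'e' -> MATCH
  pos 8: 'i' -> no
  pos 9: 'e' -> MATCH
  pos 10: 'h' -> MATCH
  pos 11: 'g' -> no
Total matches: 4

4


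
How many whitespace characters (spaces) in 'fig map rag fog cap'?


\s matches whitespace characters (spaces, tabs, etc.).
Text: 'fig map rag fog cap'
This text has 5 words separated by spaces.
Number of spaces = number of words - 1 = 5 - 1 = 4

4


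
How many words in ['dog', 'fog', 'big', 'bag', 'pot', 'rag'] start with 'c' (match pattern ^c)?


Pattern ^c anchors to start of word. Check which words begin with 'c':
  'dog' -> no
  'fog' -> no
  'big' -> no
  'bag' -> no
  'pot' -> no
  'rag' -> no
Matching words: []
Count: 0

0


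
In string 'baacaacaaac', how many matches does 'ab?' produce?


Pattern 'ab?' matches 'a' optionally followed by 'b'.
String: 'baacaacaaac'
Scanning left to right for 'a' then checking next char:
  Match 1: 'a' (a not followed by b)
  Match 2: 'a' (a not followed by b)
  Match 3: 'a' (a not followed by b)
  Match 4: 'a' (a not followed by b)
  Match 5: 'a' (a not followed by b)
  Match 6: 'a' (a not followed by b)
  Match 7: 'a' (a not followed by b)
Total matches: 7

7


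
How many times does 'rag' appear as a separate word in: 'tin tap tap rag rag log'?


Scanning each word for exact match 'rag':
  Word 1: 'tin' -> no
  Word 2: 'tap' -> no
  Word 3: 'tap' -> no
  Word 4: 'rag' -> MATCH
  Word 5: 'rag' -> MATCH
  Word 6: 'log' -> no
Total matches: 2

2


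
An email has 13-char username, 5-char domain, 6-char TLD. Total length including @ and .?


An email address has format: username@domain.tld
Username length: 13
'@' character: 1
Domain length: 5
'.' character: 1
TLD length: 6
Total = 13 + 1 + 5 + 1 + 6 = 26

26


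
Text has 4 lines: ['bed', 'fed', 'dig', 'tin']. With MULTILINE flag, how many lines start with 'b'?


With MULTILINE flag, ^ matches the start of each line.
Lines: ['bed', 'fed', 'dig', 'tin']
Checking which lines start with 'b':
  Line 1: 'bed' -> MATCH
  Line 2: 'fed' -> no
  Line 3: 'dig' -> no
  Line 4: 'tin' -> no
Matching lines: ['bed']
Count: 1

1


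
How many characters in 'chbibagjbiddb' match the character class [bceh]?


Character class [bceh] matches any of: {b, c, e, h}
Scanning string 'chbibagjbiddb' character by character:
  pos 0: 'c' -> MATCH
  pos 1: 'h' -> MATCH
  pos 2: 'b' -> MATCH
  pos 3: 'i' -> no
  pos 4: 'b' -> MATCH
  pos 5: 'a' -> no
  pos 6: 'g' -> no
  pos 7: 'j' -> no
  pos 8: 'b' -> MATCH
  pos 9: 'i' -> no
  pos 10: 'd' -> no
  pos 11: 'd' -> no
  pos 12: 'b' -> MATCH
Total matches: 6

6


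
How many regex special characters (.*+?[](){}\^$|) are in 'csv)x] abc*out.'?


Regex special characters are: . * + ? [ ] ( ) { } \ ^ $ |
Scanning 'csv)x] abc*out.':
  pos 3: ')' -> SPECIAL
  pos 5: ']' -> SPECIAL
  pos 10: '*' -> SPECIAL
  pos 14: '.' -> SPECIAL
Special chars found: [')', ']', '*', '.']
Total: 4

4


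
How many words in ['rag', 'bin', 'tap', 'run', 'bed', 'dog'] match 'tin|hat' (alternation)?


Alternation 'tin|hat' matches either 'tin' or 'hat'.
Checking each word:
  'rag' -> no
  'bin' -> no
  'tap' -> no
  'run' -> no
  'bed' -> no
  'dog' -> no
Matches: []
Count: 0

0


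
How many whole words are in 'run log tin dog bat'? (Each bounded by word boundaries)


Word boundaries (\b) mark the start/end of each word.
Text: 'run log tin dog bat'
Splitting by whitespace:
  Word 1: 'run'
  Word 2: 'log'
  Word 3: 'tin'
  Word 4: 'dog'
  Word 5: 'bat'
Total whole words: 5

5


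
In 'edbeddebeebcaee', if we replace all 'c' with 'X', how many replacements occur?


re.sub('c', 'X', text) replaces every occurrence of 'c' with 'X'.
Text: 'edbeddebeebcaee'
Scanning for 'c':
  pos 11: 'c' -> replacement #1
Total replacements: 1

1


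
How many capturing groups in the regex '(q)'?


To count capturing groups, count each '(' that starts a group.
Pattern: '(q)'
Walking through the pattern:
  Position 0: '(' -> group #1
Total capturing groups: 1

1


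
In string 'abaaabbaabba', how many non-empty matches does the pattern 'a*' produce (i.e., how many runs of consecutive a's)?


Pattern 'a*' matches zero or more a's. We want non-empty runs of consecutive a's.
String: 'abaaabbaabba'
Walking through the string to find runs of a's:
  Run 1: positions 0-0 -> 'a'
  Run 2: positions 2-4 -> 'aaa'
  Run 3: positions 7-8 -> 'aa'
  Run 4: positions 11-11 -> 'a'
Non-empty runs found: ['a', 'aaa', 'aa', 'a']
Count: 4

4


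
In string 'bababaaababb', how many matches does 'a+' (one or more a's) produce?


Pattern 'a+' matches one or more consecutive a's.
String: 'bababaaababb'
Scanning for runs of a:
  Match 1: 'a' (length 1)
  Match 2: 'a' (length 1)
  Match 3: 'aaa' (length 3)
  Match 4: 'a' (length 1)
Total matches: 4

4


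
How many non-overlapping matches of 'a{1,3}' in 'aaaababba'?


Pattern 'a{1,3}' matches between 1 and 3 consecutive a's (greedy).
String: 'aaaababba'
Finding runs of a's and applying greedy matching:
  Run at pos 0: 'aaaa' (length 4)
  Run at pos 5: 'a' (length 1)
  Run at pos 8: 'a' (length 1)
Matches: ['aaa', 'a', 'a', 'a']
Count: 4

4


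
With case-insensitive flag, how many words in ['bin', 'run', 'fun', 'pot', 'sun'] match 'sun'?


Case-insensitive matching: compare each word's lowercase form to 'sun'.
  'bin' -> lower='bin' -> no
  'run' -> lower='run' -> no
  'fun' -> lower='fun' -> no
  'pot' -> lower='pot' -> no
  'sun' -> lower='sun' -> MATCH
Matches: ['sun']
Count: 1

1


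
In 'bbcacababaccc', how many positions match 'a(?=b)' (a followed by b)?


Lookahead 'a(?=b)' matches 'a' only when followed by 'b'.
String: 'bbcacababaccc'
Checking each position where char is 'a':
  pos 3: 'a' -> no (next='c')
  pos 5: 'a' -> MATCH (next='b')
  pos 7: 'a' -> MATCH (next='b')
  pos 9: 'a' -> no (next='c')
Matching positions: [5, 7]
Count: 2

2


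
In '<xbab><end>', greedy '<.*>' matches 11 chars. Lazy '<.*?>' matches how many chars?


Greedy '<.*>' tries to match as MUCH as possible.
Lazy '<.*?>' tries to match as LITTLE as possible.

String: '<xbab><end>'
Greedy '<.*>' starts at first '<' and extends to the LAST '>': '<xbab><end>' (11 chars)
Lazy '<.*?>' starts at first '<' and stops at the FIRST '>': '<xbab>' (6 chars)

6


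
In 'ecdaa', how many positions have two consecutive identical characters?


Looking for consecutive identical characters in 'ecdaa':
  pos 0-1: 'e' vs 'c' -> different
  pos 1-2: 'c' vs 'd' -> different
  pos 2-3: 'd' vs 'a' -> different
  pos 3-4: 'a' vs 'a' -> MATCH ('aa')
Consecutive identical pairs: ['aa']
Count: 1

1


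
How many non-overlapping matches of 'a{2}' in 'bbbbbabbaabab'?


Pattern 'a{2}' matches exactly 2 consecutive a's (greedy, non-overlapping).
String: 'bbbbbabbaabab'
Scanning for runs of a's:
  Run at pos 5: 'a' (length 1) -> 0 match(es)
  Run at pos 8: 'aa' (length 2) -> 1 match(es)
  Run at pos 11: 'a' (length 1) -> 0 match(es)
Matches found: ['aa']
Total: 1

1


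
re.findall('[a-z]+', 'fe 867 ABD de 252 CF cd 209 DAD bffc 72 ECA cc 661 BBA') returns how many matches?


Pattern '[a-z]+' finds one or more lowercase letters.
Text: 'fe 867 ABD de 252 CF cd 209 DAD bffc 72 ECA cc 661 BBA'
Scanning for matches:
  Match 1: 'fe'
  Match 2: 'de'
  Match 3: 'cd'
  Match 4: 'bffc'
  Match 5: 'cc'
Total matches: 5

5


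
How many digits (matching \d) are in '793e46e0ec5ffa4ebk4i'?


\d matches any digit 0-9.
Scanning '793e46e0ec5ffa4ebk4i':
  pos 0: '7' -> DIGIT
  pos 1: '9' -> DIGIT
  pos 2: '3' -> DIGIT
  pos 4: '4' -> DIGIT
  pos 5: '6' -> DIGIT
  pos 7: '0' -> DIGIT
  pos 10: '5' -> DIGIT
  pos 14: '4' -> DIGIT
  pos 18: '4' -> DIGIT
Digits found: ['7', '9', '3', '4', '6', '0', '5', '4', '4']
Total: 9

9


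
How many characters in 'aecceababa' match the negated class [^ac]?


Negated class [^ac] matches any char NOT in {a, c}
Scanning 'aecceababa':
  pos 0: 'a' -> no (excluded)
  pos 1: 'e' -> MATCH
  pos 2: 'c' -> no (excluded)
  pos 3: 'c' -> no (excluded)
  pos 4: 'e' -> MATCH
  pos 5: 'a' -> no (excluded)
  pos 6: 'b' -> MATCH
  pos 7: 'a' -> no (excluded)
  pos 8: 'b' -> MATCH
  pos 9: 'a' -> no (excluded)
Total matches: 4

4


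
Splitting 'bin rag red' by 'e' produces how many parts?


Splitting by 'e' breaks the string at each occurrence of the separator.
Text: 'bin rag red'
Parts after split:
  Part 1: 'bin rag r'
  Part 2: 'd'
Total parts: 2

2


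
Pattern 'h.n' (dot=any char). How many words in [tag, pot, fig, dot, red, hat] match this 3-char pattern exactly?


Pattern 'h.n' means: starts with 'h', any single char, ends with 'n'.
Checking each word (must be exactly 3 chars):
  'tag' (len=3): no
  'pot' (len=3): no
  'fig' (len=3): no
  'dot' (len=3): no
  'red' (len=3): no
  'hat' (len=3): no
Matching words: []
Total: 0

0


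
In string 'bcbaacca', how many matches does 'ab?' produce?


Pattern 'ab?' matches 'a' optionally followed by 'b'.
String: 'bcbaacca'
Scanning left to right for 'a' then checking next char:
  Match 1: 'a' (a not followed by b)
  Match 2: 'a' (a not followed by b)
  Match 3: 'a' (a not followed by b)
Total matches: 3

3


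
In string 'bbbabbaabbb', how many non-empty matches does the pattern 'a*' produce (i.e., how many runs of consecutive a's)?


Pattern 'a*' matches zero or more a's. We want non-empty runs of consecutive a's.
String: 'bbbabbaabbb'
Walking through the string to find runs of a's:
  Run 1: positions 3-3 -> 'a'
  Run 2: positions 6-7 -> 'aa'
Non-empty runs found: ['a', 'aa']
Count: 2

2


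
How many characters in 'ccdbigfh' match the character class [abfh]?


Character class [abfh] matches any of: {a, b, f, h}
Scanning string 'ccdbigfh' character by character:
  pos 0: 'c' -> no
  pos 1: 'c' -> no
  pos 2: 'd' -> no
  pos 3: 'b' -> MATCH
  pos 4: 'i' -> no
  pos 5: 'g' -> no
  pos 6: 'f' -> MATCH
  pos 7: 'h' -> MATCH
Total matches: 3

3


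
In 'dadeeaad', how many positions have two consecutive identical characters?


Looking for consecutive identical characters in 'dadeeaad':
  pos 0-1: 'd' vs 'a' -> different
  pos 1-2: 'a' vs 'd' -> different
  pos 2-3: 'd' vs 'e' -> different
  pos 3-4: 'e' vs 'e' -> MATCH ('ee')
  pos 4-5: 'e' vs 'a' -> different
  pos 5-6: 'a' vs 'a' -> MATCH ('aa')
  pos 6-7: 'a' vs 'd' -> different
Consecutive identical pairs: ['ee', 'aa']
Count: 2

2


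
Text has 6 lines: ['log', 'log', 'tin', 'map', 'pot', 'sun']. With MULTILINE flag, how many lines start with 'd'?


With MULTILINE flag, ^ matches the start of each line.
Lines: ['log', 'log', 'tin', 'map', 'pot', 'sun']
Checking which lines start with 'd':
  Line 1: 'log' -> no
  Line 2: 'log' -> no
  Line 3: 'tin' -> no
  Line 4: 'map' -> no
  Line 5: 'pot' -> no
  Line 6: 'sun' -> no
Matching lines: []
Count: 0

0


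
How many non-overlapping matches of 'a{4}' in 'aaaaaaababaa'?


Pattern 'a{4}' matches exactly 4 consecutive a's (greedy, non-overlapping).
String: 'aaaaaaababaa'
Scanning for runs of a's:
  Run at pos 0: 'aaaaaaa' (length 7) -> 1 match(es)
  Run at pos 8: 'a' (length 1) -> 0 match(es)
  Run at pos 10: 'aa' (length 2) -> 0 match(es)
Matches found: ['aaaa']
Total: 1

1
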